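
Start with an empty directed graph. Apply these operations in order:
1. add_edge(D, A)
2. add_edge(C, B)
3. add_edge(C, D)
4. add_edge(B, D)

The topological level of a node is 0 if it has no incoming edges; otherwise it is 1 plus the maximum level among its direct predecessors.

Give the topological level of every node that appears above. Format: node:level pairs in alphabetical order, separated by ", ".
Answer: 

Answer: A:3, B:1, C:0, D:2

Derivation:
Op 1: add_edge(D, A). Edges now: 1
Op 2: add_edge(C, B). Edges now: 2
Op 3: add_edge(C, D). Edges now: 3
Op 4: add_edge(B, D). Edges now: 4
Compute levels (Kahn BFS):
  sources (in-degree 0): C
  process C: level=0
    C->B: in-degree(B)=0, level(B)=1, enqueue
    C->D: in-degree(D)=1, level(D)>=1
  process B: level=1
    B->D: in-degree(D)=0, level(D)=2, enqueue
  process D: level=2
    D->A: in-degree(A)=0, level(A)=3, enqueue
  process A: level=3
All levels: A:3, B:1, C:0, D:2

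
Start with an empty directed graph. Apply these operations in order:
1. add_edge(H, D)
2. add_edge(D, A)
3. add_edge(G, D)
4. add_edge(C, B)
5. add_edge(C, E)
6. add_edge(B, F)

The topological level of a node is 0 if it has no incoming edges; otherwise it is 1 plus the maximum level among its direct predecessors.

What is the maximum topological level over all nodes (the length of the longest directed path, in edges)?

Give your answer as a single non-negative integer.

Op 1: add_edge(H, D). Edges now: 1
Op 2: add_edge(D, A). Edges now: 2
Op 3: add_edge(G, D). Edges now: 3
Op 4: add_edge(C, B). Edges now: 4
Op 5: add_edge(C, E). Edges now: 5
Op 6: add_edge(B, F). Edges now: 6
Compute levels (Kahn BFS):
  sources (in-degree 0): C, G, H
  process C: level=0
    C->B: in-degree(B)=0, level(B)=1, enqueue
    C->E: in-degree(E)=0, level(E)=1, enqueue
  process G: level=0
    G->D: in-degree(D)=1, level(D)>=1
  process H: level=0
    H->D: in-degree(D)=0, level(D)=1, enqueue
  process B: level=1
    B->F: in-degree(F)=0, level(F)=2, enqueue
  process E: level=1
  process D: level=1
    D->A: in-degree(A)=0, level(A)=2, enqueue
  process F: level=2
  process A: level=2
All levels: A:2, B:1, C:0, D:1, E:1, F:2, G:0, H:0
max level = 2

Answer: 2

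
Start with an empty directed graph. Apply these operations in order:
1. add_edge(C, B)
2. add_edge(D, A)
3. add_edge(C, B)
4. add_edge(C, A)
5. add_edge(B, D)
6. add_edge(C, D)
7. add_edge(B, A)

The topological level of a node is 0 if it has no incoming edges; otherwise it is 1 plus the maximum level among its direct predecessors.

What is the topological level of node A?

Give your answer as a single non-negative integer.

Op 1: add_edge(C, B). Edges now: 1
Op 2: add_edge(D, A). Edges now: 2
Op 3: add_edge(C, B) (duplicate, no change). Edges now: 2
Op 4: add_edge(C, A). Edges now: 3
Op 5: add_edge(B, D). Edges now: 4
Op 6: add_edge(C, D). Edges now: 5
Op 7: add_edge(B, A). Edges now: 6
Compute levels (Kahn BFS):
  sources (in-degree 0): C
  process C: level=0
    C->A: in-degree(A)=2, level(A)>=1
    C->B: in-degree(B)=0, level(B)=1, enqueue
    C->D: in-degree(D)=1, level(D)>=1
  process B: level=1
    B->A: in-degree(A)=1, level(A)>=2
    B->D: in-degree(D)=0, level(D)=2, enqueue
  process D: level=2
    D->A: in-degree(A)=0, level(A)=3, enqueue
  process A: level=3
All levels: A:3, B:1, C:0, D:2
level(A) = 3

Answer: 3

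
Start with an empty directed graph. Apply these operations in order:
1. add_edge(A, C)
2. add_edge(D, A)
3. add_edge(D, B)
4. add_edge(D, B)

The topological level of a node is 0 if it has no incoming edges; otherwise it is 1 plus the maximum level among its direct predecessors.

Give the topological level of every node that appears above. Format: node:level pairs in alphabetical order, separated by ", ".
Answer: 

Op 1: add_edge(A, C). Edges now: 1
Op 2: add_edge(D, A). Edges now: 2
Op 3: add_edge(D, B). Edges now: 3
Op 4: add_edge(D, B) (duplicate, no change). Edges now: 3
Compute levels (Kahn BFS):
  sources (in-degree 0): D
  process D: level=0
    D->A: in-degree(A)=0, level(A)=1, enqueue
    D->B: in-degree(B)=0, level(B)=1, enqueue
  process A: level=1
    A->C: in-degree(C)=0, level(C)=2, enqueue
  process B: level=1
  process C: level=2
All levels: A:1, B:1, C:2, D:0

Answer: A:1, B:1, C:2, D:0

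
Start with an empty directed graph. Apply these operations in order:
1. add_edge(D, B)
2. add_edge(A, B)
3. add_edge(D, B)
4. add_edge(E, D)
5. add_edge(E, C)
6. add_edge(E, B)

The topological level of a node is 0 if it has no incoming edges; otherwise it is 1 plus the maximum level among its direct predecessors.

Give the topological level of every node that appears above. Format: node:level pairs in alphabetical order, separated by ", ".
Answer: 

Answer: A:0, B:2, C:1, D:1, E:0

Derivation:
Op 1: add_edge(D, B). Edges now: 1
Op 2: add_edge(A, B). Edges now: 2
Op 3: add_edge(D, B) (duplicate, no change). Edges now: 2
Op 4: add_edge(E, D). Edges now: 3
Op 5: add_edge(E, C). Edges now: 4
Op 6: add_edge(E, B). Edges now: 5
Compute levels (Kahn BFS):
  sources (in-degree 0): A, E
  process A: level=0
    A->B: in-degree(B)=2, level(B)>=1
  process E: level=0
    E->B: in-degree(B)=1, level(B)>=1
    E->C: in-degree(C)=0, level(C)=1, enqueue
    E->D: in-degree(D)=0, level(D)=1, enqueue
  process C: level=1
  process D: level=1
    D->B: in-degree(B)=0, level(B)=2, enqueue
  process B: level=2
All levels: A:0, B:2, C:1, D:1, E:0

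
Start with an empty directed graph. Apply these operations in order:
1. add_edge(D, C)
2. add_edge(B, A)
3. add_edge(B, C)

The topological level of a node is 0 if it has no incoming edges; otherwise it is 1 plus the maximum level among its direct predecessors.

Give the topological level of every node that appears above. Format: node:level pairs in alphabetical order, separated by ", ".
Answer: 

Answer: A:1, B:0, C:1, D:0

Derivation:
Op 1: add_edge(D, C). Edges now: 1
Op 2: add_edge(B, A). Edges now: 2
Op 3: add_edge(B, C). Edges now: 3
Compute levels (Kahn BFS):
  sources (in-degree 0): B, D
  process B: level=0
    B->A: in-degree(A)=0, level(A)=1, enqueue
    B->C: in-degree(C)=1, level(C)>=1
  process D: level=0
    D->C: in-degree(C)=0, level(C)=1, enqueue
  process A: level=1
  process C: level=1
All levels: A:1, B:0, C:1, D:0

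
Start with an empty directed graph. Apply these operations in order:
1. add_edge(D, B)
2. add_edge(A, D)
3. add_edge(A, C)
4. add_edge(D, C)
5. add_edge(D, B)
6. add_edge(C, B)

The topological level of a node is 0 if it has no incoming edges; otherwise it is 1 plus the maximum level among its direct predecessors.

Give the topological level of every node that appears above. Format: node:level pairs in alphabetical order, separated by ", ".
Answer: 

Op 1: add_edge(D, B). Edges now: 1
Op 2: add_edge(A, D). Edges now: 2
Op 3: add_edge(A, C). Edges now: 3
Op 4: add_edge(D, C). Edges now: 4
Op 5: add_edge(D, B) (duplicate, no change). Edges now: 4
Op 6: add_edge(C, B). Edges now: 5
Compute levels (Kahn BFS):
  sources (in-degree 0): A
  process A: level=0
    A->C: in-degree(C)=1, level(C)>=1
    A->D: in-degree(D)=0, level(D)=1, enqueue
  process D: level=1
    D->B: in-degree(B)=1, level(B)>=2
    D->C: in-degree(C)=0, level(C)=2, enqueue
  process C: level=2
    C->B: in-degree(B)=0, level(B)=3, enqueue
  process B: level=3
All levels: A:0, B:3, C:2, D:1

Answer: A:0, B:3, C:2, D:1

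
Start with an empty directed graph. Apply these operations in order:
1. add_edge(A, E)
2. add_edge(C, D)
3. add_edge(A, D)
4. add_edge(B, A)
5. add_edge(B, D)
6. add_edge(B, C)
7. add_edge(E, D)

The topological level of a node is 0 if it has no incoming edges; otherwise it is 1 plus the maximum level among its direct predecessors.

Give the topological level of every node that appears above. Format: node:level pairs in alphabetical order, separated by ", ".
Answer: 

Op 1: add_edge(A, E). Edges now: 1
Op 2: add_edge(C, D). Edges now: 2
Op 3: add_edge(A, D). Edges now: 3
Op 4: add_edge(B, A). Edges now: 4
Op 5: add_edge(B, D). Edges now: 5
Op 6: add_edge(B, C). Edges now: 6
Op 7: add_edge(E, D). Edges now: 7
Compute levels (Kahn BFS):
  sources (in-degree 0): B
  process B: level=0
    B->A: in-degree(A)=0, level(A)=1, enqueue
    B->C: in-degree(C)=0, level(C)=1, enqueue
    B->D: in-degree(D)=3, level(D)>=1
  process A: level=1
    A->D: in-degree(D)=2, level(D)>=2
    A->E: in-degree(E)=0, level(E)=2, enqueue
  process C: level=1
    C->D: in-degree(D)=1, level(D)>=2
  process E: level=2
    E->D: in-degree(D)=0, level(D)=3, enqueue
  process D: level=3
All levels: A:1, B:0, C:1, D:3, E:2

Answer: A:1, B:0, C:1, D:3, E:2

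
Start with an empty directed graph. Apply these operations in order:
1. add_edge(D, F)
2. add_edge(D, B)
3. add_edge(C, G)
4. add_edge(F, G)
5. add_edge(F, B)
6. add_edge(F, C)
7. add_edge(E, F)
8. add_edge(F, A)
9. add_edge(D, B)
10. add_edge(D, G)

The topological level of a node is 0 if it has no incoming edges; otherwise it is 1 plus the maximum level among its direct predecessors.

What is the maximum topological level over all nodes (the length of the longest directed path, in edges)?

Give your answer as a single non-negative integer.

Answer: 3

Derivation:
Op 1: add_edge(D, F). Edges now: 1
Op 2: add_edge(D, B). Edges now: 2
Op 3: add_edge(C, G). Edges now: 3
Op 4: add_edge(F, G). Edges now: 4
Op 5: add_edge(F, B). Edges now: 5
Op 6: add_edge(F, C). Edges now: 6
Op 7: add_edge(E, F). Edges now: 7
Op 8: add_edge(F, A). Edges now: 8
Op 9: add_edge(D, B) (duplicate, no change). Edges now: 8
Op 10: add_edge(D, G). Edges now: 9
Compute levels (Kahn BFS):
  sources (in-degree 0): D, E
  process D: level=0
    D->B: in-degree(B)=1, level(B)>=1
    D->F: in-degree(F)=1, level(F)>=1
    D->G: in-degree(G)=2, level(G)>=1
  process E: level=0
    E->F: in-degree(F)=0, level(F)=1, enqueue
  process F: level=1
    F->A: in-degree(A)=0, level(A)=2, enqueue
    F->B: in-degree(B)=0, level(B)=2, enqueue
    F->C: in-degree(C)=0, level(C)=2, enqueue
    F->G: in-degree(G)=1, level(G)>=2
  process A: level=2
  process B: level=2
  process C: level=2
    C->G: in-degree(G)=0, level(G)=3, enqueue
  process G: level=3
All levels: A:2, B:2, C:2, D:0, E:0, F:1, G:3
max level = 3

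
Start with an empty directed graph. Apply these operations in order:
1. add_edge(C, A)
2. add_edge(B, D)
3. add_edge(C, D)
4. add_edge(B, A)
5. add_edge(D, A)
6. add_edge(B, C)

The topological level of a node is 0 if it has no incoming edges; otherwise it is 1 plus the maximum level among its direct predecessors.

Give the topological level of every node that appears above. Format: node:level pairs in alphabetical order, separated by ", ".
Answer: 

Answer: A:3, B:0, C:1, D:2

Derivation:
Op 1: add_edge(C, A). Edges now: 1
Op 2: add_edge(B, D). Edges now: 2
Op 3: add_edge(C, D). Edges now: 3
Op 4: add_edge(B, A). Edges now: 4
Op 5: add_edge(D, A). Edges now: 5
Op 6: add_edge(B, C). Edges now: 6
Compute levels (Kahn BFS):
  sources (in-degree 0): B
  process B: level=0
    B->A: in-degree(A)=2, level(A)>=1
    B->C: in-degree(C)=0, level(C)=1, enqueue
    B->D: in-degree(D)=1, level(D)>=1
  process C: level=1
    C->A: in-degree(A)=1, level(A)>=2
    C->D: in-degree(D)=0, level(D)=2, enqueue
  process D: level=2
    D->A: in-degree(A)=0, level(A)=3, enqueue
  process A: level=3
All levels: A:3, B:0, C:1, D:2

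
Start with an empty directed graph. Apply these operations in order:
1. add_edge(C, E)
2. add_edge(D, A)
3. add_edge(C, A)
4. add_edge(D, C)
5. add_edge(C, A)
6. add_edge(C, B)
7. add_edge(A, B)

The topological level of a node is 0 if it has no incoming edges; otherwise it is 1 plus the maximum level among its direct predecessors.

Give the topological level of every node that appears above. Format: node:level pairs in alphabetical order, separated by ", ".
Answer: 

Answer: A:2, B:3, C:1, D:0, E:2

Derivation:
Op 1: add_edge(C, E). Edges now: 1
Op 2: add_edge(D, A). Edges now: 2
Op 3: add_edge(C, A). Edges now: 3
Op 4: add_edge(D, C). Edges now: 4
Op 5: add_edge(C, A) (duplicate, no change). Edges now: 4
Op 6: add_edge(C, B). Edges now: 5
Op 7: add_edge(A, B). Edges now: 6
Compute levels (Kahn BFS):
  sources (in-degree 0): D
  process D: level=0
    D->A: in-degree(A)=1, level(A)>=1
    D->C: in-degree(C)=0, level(C)=1, enqueue
  process C: level=1
    C->A: in-degree(A)=0, level(A)=2, enqueue
    C->B: in-degree(B)=1, level(B)>=2
    C->E: in-degree(E)=0, level(E)=2, enqueue
  process A: level=2
    A->B: in-degree(B)=0, level(B)=3, enqueue
  process E: level=2
  process B: level=3
All levels: A:2, B:3, C:1, D:0, E:2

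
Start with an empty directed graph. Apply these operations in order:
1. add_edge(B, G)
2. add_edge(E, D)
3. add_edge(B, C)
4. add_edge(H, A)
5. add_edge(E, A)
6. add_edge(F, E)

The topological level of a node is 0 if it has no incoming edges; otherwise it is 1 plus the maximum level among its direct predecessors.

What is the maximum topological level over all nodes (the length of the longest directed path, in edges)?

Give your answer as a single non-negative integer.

Answer: 2

Derivation:
Op 1: add_edge(B, G). Edges now: 1
Op 2: add_edge(E, D). Edges now: 2
Op 3: add_edge(B, C). Edges now: 3
Op 4: add_edge(H, A). Edges now: 4
Op 5: add_edge(E, A). Edges now: 5
Op 6: add_edge(F, E). Edges now: 6
Compute levels (Kahn BFS):
  sources (in-degree 0): B, F, H
  process B: level=0
    B->C: in-degree(C)=0, level(C)=1, enqueue
    B->G: in-degree(G)=0, level(G)=1, enqueue
  process F: level=0
    F->E: in-degree(E)=0, level(E)=1, enqueue
  process H: level=0
    H->A: in-degree(A)=1, level(A)>=1
  process C: level=1
  process G: level=1
  process E: level=1
    E->A: in-degree(A)=0, level(A)=2, enqueue
    E->D: in-degree(D)=0, level(D)=2, enqueue
  process A: level=2
  process D: level=2
All levels: A:2, B:0, C:1, D:2, E:1, F:0, G:1, H:0
max level = 2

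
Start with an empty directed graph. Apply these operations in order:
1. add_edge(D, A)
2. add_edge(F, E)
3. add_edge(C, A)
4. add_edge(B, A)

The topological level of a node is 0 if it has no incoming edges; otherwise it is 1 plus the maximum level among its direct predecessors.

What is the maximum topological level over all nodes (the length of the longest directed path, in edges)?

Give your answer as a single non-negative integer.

Answer: 1

Derivation:
Op 1: add_edge(D, A). Edges now: 1
Op 2: add_edge(F, E). Edges now: 2
Op 3: add_edge(C, A). Edges now: 3
Op 4: add_edge(B, A). Edges now: 4
Compute levels (Kahn BFS):
  sources (in-degree 0): B, C, D, F
  process B: level=0
    B->A: in-degree(A)=2, level(A)>=1
  process C: level=0
    C->A: in-degree(A)=1, level(A)>=1
  process D: level=0
    D->A: in-degree(A)=0, level(A)=1, enqueue
  process F: level=0
    F->E: in-degree(E)=0, level(E)=1, enqueue
  process A: level=1
  process E: level=1
All levels: A:1, B:0, C:0, D:0, E:1, F:0
max level = 1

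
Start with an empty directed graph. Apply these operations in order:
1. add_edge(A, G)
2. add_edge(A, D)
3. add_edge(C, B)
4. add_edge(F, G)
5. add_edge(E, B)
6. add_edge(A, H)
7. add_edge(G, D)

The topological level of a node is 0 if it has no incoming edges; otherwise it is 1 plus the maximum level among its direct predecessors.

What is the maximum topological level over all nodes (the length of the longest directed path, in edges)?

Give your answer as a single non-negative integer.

Op 1: add_edge(A, G). Edges now: 1
Op 2: add_edge(A, D). Edges now: 2
Op 3: add_edge(C, B). Edges now: 3
Op 4: add_edge(F, G). Edges now: 4
Op 5: add_edge(E, B). Edges now: 5
Op 6: add_edge(A, H). Edges now: 6
Op 7: add_edge(G, D). Edges now: 7
Compute levels (Kahn BFS):
  sources (in-degree 0): A, C, E, F
  process A: level=0
    A->D: in-degree(D)=1, level(D)>=1
    A->G: in-degree(G)=1, level(G)>=1
    A->H: in-degree(H)=0, level(H)=1, enqueue
  process C: level=0
    C->B: in-degree(B)=1, level(B)>=1
  process E: level=0
    E->B: in-degree(B)=0, level(B)=1, enqueue
  process F: level=0
    F->G: in-degree(G)=0, level(G)=1, enqueue
  process H: level=1
  process B: level=1
  process G: level=1
    G->D: in-degree(D)=0, level(D)=2, enqueue
  process D: level=2
All levels: A:0, B:1, C:0, D:2, E:0, F:0, G:1, H:1
max level = 2

Answer: 2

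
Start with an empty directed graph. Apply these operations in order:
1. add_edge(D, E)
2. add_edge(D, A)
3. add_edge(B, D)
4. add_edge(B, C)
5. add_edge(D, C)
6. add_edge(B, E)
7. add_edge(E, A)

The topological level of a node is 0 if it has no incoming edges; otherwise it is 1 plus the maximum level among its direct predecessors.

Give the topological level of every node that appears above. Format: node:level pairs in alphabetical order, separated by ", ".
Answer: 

Answer: A:3, B:0, C:2, D:1, E:2

Derivation:
Op 1: add_edge(D, E). Edges now: 1
Op 2: add_edge(D, A). Edges now: 2
Op 3: add_edge(B, D). Edges now: 3
Op 4: add_edge(B, C). Edges now: 4
Op 5: add_edge(D, C). Edges now: 5
Op 6: add_edge(B, E). Edges now: 6
Op 7: add_edge(E, A). Edges now: 7
Compute levels (Kahn BFS):
  sources (in-degree 0): B
  process B: level=0
    B->C: in-degree(C)=1, level(C)>=1
    B->D: in-degree(D)=0, level(D)=1, enqueue
    B->E: in-degree(E)=1, level(E)>=1
  process D: level=1
    D->A: in-degree(A)=1, level(A)>=2
    D->C: in-degree(C)=0, level(C)=2, enqueue
    D->E: in-degree(E)=0, level(E)=2, enqueue
  process C: level=2
  process E: level=2
    E->A: in-degree(A)=0, level(A)=3, enqueue
  process A: level=3
All levels: A:3, B:0, C:2, D:1, E:2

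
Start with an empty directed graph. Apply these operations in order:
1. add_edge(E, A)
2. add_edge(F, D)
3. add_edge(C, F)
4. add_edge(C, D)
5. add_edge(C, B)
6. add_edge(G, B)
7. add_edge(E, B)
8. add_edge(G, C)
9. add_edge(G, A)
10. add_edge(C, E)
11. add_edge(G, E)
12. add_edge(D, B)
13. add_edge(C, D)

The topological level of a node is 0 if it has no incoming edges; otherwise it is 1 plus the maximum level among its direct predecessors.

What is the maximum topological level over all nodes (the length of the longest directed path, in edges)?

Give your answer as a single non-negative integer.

Op 1: add_edge(E, A). Edges now: 1
Op 2: add_edge(F, D). Edges now: 2
Op 3: add_edge(C, F). Edges now: 3
Op 4: add_edge(C, D). Edges now: 4
Op 5: add_edge(C, B). Edges now: 5
Op 6: add_edge(G, B). Edges now: 6
Op 7: add_edge(E, B). Edges now: 7
Op 8: add_edge(G, C). Edges now: 8
Op 9: add_edge(G, A). Edges now: 9
Op 10: add_edge(C, E). Edges now: 10
Op 11: add_edge(G, E). Edges now: 11
Op 12: add_edge(D, B). Edges now: 12
Op 13: add_edge(C, D) (duplicate, no change). Edges now: 12
Compute levels (Kahn BFS):
  sources (in-degree 0): G
  process G: level=0
    G->A: in-degree(A)=1, level(A)>=1
    G->B: in-degree(B)=3, level(B)>=1
    G->C: in-degree(C)=0, level(C)=1, enqueue
    G->E: in-degree(E)=1, level(E)>=1
  process C: level=1
    C->B: in-degree(B)=2, level(B)>=2
    C->D: in-degree(D)=1, level(D)>=2
    C->E: in-degree(E)=0, level(E)=2, enqueue
    C->F: in-degree(F)=0, level(F)=2, enqueue
  process E: level=2
    E->A: in-degree(A)=0, level(A)=3, enqueue
    E->B: in-degree(B)=1, level(B)>=3
  process F: level=2
    F->D: in-degree(D)=0, level(D)=3, enqueue
  process A: level=3
  process D: level=3
    D->B: in-degree(B)=0, level(B)=4, enqueue
  process B: level=4
All levels: A:3, B:4, C:1, D:3, E:2, F:2, G:0
max level = 4

Answer: 4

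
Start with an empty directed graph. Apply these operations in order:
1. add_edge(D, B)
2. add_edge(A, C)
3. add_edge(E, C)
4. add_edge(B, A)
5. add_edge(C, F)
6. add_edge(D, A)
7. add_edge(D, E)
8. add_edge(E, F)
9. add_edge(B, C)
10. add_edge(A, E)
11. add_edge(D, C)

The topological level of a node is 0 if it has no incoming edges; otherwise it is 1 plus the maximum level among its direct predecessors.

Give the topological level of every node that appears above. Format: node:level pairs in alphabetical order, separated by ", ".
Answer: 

Op 1: add_edge(D, B). Edges now: 1
Op 2: add_edge(A, C). Edges now: 2
Op 3: add_edge(E, C). Edges now: 3
Op 4: add_edge(B, A). Edges now: 4
Op 5: add_edge(C, F). Edges now: 5
Op 6: add_edge(D, A). Edges now: 6
Op 7: add_edge(D, E). Edges now: 7
Op 8: add_edge(E, F). Edges now: 8
Op 9: add_edge(B, C). Edges now: 9
Op 10: add_edge(A, E). Edges now: 10
Op 11: add_edge(D, C). Edges now: 11
Compute levels (Kahn BFS):
  sources (in-degree 0): D
  process D: level=0
    D->A: in-degree(A)=1, level(A)>=1
    D->B: in-degree(B)=0, level(B)=1, enqueue
    D->C: in-degree(C)=3, level(C)>=1
    D->E: in-degree(E)=1, level(E)>=1
  process B: level=1
    B->A: in-degree(A)=0, level(A)=2, enqueue
    B->C: in-degree(C)=2, level(C)>=2
  process A: level=2
    A->C: in-degree(C)=1, level(C)>=3
    A->E: in-degree(E)=0, level(E)=3, enqueue
  process E: level=3
    E->C: in-degree(C)=0, level(C)=4, enqueue
    E->F: in-degree(F)=1, level(F)>=4
  process C: level=4
    C->F: in-degree(F)=0, level(F)=5, enqueue
  process F: level=5
All levels: A:2, B:1, C:4, D:0, E:3, F:5

Answer: A:2, B:1, C:4, D:0, E:3, F:5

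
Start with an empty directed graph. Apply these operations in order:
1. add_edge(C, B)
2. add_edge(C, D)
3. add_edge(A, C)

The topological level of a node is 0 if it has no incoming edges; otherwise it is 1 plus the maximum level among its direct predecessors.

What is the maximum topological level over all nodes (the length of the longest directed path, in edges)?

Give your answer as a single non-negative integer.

Answer: 2

Derivation:
Op 1: add_edge(C, B). Edges now: 1
Op 2: add_edge(C, D). Edges now: 2
Op 3: add_edge(A, C). Edges now: 3
Compute levels (Kahn BFS):
  sources (in-degree 0): A
  process A: level=0
    A->C: in-degree(C)=0, level(C)=1, enqueue
  process C: level=1
    C->B: in-degree(B)=0, level(B)=2, enqueue
    C->D: in-degree(D)=0, level(D)=2, enqueue
  process B: level=2
  process D: level=2
All levels: A:0, B:2, C:1, D:2
max level = 2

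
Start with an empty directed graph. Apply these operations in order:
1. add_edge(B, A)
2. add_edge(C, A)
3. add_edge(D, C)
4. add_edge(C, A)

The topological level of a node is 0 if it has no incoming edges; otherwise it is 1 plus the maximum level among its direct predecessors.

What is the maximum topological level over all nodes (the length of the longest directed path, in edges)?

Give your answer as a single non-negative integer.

Answer: 2

Derivation:
Op 1: add_edge(B, A). Edges now: 1
Op 2: add_edge(C, A). Edges now: 2
Op 3: add_edge(D, C). Edges now: 3
Op 4: add_edge(C, A) (duplicate, no change). Edges now: 3
Compute levels (Kahn BFS):
  sources (in-degree 0): B, D
  process B: level=0
    B->A: in-degree(A)=1, level(A)>=1
  process D: level=0
    D->C: in-degree(C)=0, level(C)=1, enqueue
  process C: level=1
    C->A: in-degree(A)=0, level(A)=2, enqueue
  process A: level=2
All levels: A:2, B:0, C:1, D:0
max level = 2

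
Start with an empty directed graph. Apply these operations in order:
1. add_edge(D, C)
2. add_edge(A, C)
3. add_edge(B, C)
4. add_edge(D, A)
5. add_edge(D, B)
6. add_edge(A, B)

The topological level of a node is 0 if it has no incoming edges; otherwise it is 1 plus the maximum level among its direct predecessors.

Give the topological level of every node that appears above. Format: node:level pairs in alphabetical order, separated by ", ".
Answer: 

Answer: A:1, B:2, C:3, D:0

Derivation:
Op 1: add_edge(D, C). Edges now: 1
Op 2: add_edge(A, C). Edges now: 2
Op 3: add_edge(B, C). Edges now: 3
Op 4: add_edge(D, A). Edges now: 4
Op 5: add_edge(D, B). Edges now: 5
Op 6: add_edge(A, B). Edges now: 6
Compute levels (Kahn BFS):
  sources (in-degree 0): D
  process D: level=0
    D->A: in-degree(A)=0, level(A)=1, enqueue
    D->B: in-degree(B)=1, level(B)>=1
    D->C: in-degree(C)=2, level(C)>=1
  process A: level=1
    A->B: in-degree(B)=0, level(B)=2, enqueue
    A->C: in-degree(C)=1, level(C)>=2
  process B: level=2
    B->C: in-degree(C)=0, level(C)=3, enqueue
  process C: level=3
All levels: A:1, B:2, C:3, D:0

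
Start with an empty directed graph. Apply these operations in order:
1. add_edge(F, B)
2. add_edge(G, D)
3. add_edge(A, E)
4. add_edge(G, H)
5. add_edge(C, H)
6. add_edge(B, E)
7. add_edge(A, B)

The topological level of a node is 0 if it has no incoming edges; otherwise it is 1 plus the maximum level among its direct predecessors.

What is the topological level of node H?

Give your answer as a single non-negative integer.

Answer: 1

Derivation:
Op 1: add_edge(F, B). Edges now: 1
Op 2: add_edge(G, D). Edges now: 2
Op 3: add_edge(A, E). Edges now: 3
Op 4: add_edge(G, H). Edges now: 4
Op 5: add_edge(C, H). Edges now: 5
Op 6: add_edge(B, E). Edges now: 6
Op 7: add_edge(A, B). Edges now: 7
Compute levels (Kahn BFS):
  sources (in-degree 0): A, C, F, G
  process A: level=0
    A->B: in-degree(B)=1, level(B)>=1
    A->E: in-degree(E)=1, level(E)>=1
  process C: level=0
    C->H: in-degree(H)=1, level(H)>=1
  process F: level=0
    F->B: in-degree(B)=0, level(B)=1, enqueue
  process G: level=0
    G->D: in-degree(D)=0, level(D)=1, enqueue
    G->H: in-degree(H)=0, level(H)=1, enqueue
  process B: level=1
    B->E: in-degree(E)=0, level(E)=2, enqueue
  process D: level=1
  process H: level=1
  process E: level=2
All levels: A:0, B:1, C:0, D:1, E:2, F:0, G:0, H:1
level(H) = 1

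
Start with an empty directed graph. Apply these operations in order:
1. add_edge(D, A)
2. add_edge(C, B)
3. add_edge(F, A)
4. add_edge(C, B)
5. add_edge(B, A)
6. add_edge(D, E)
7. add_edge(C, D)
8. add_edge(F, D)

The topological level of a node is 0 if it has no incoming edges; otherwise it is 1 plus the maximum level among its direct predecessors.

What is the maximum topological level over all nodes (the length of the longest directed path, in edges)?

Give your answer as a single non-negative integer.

Op 1: add_edge(D, A). Edges now: 1
Op 2: add_edge(C, B). Edges now: 2
Op 3: add_edge(F, A). Edges now: 3
Op 4: add_edge(C, B) (duplicate, no change). Edges now: 3
Op 5: add_edge(B, A). Edges now: 4
Op 6: add_edge(D, E). Edges now: 5
Op 7: add_edge(C, D). Edges now: 6
Op 8: add_edge(F, D). Edges now: 7
Compute levels (Kahn BFS):
  sources (in-degree 0): C, F
  process C: level=0
    C->B: in-degree(B)=0, level(B)=1, enqueue
    C->D: in-degree(D)=1, level(D)>=1
  process F: level=0
    F->A: in-degree(A)=2, level(A)>=1
    F->D: in-degree(D)=0, level(D)=1, enqueue
  process B: level=1
    B->A: in-degree(A)=1, level(A)>=2
  process D: level=1
    D->A: in-degree(A)=0, level(A)=2, enqueue
    D->E: in-degree(E)=0, level(E)=2, enqueue
  process A: level=2
  process E: level=2
All levels: A:2, B:1, C:0, D:1, E:2, F:0
max level = 2

Answer: 2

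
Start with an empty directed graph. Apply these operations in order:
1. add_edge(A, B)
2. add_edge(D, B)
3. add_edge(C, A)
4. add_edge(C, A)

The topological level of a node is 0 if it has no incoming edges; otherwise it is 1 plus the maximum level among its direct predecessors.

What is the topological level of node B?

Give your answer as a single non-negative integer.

Op 1: add_edge(A, B). Edges now: 1
Op 2: add_edge(D, B). Edges now: 2
Op 3: add_edge(C, A). Edges now: 3
Op 4: add_edge(C, A) (duplicate, no change). Edges now: 3
Compute levels (Kahn BFS):
  sources (in-degree 0): C, D
  process C: level=0
    C->A: in-degree(A)=0, level(A)=1, enqueue
  process D: level=0
    D->B: in-degree(B)=1, level(B)>=1
  process A: level=1
    A->B: in-degree(B)=0, level(B)=2, enqueue
  process B: level=2
All levels: A:1, B:2, C:0, D:0
level(B) = 2

Answer: 2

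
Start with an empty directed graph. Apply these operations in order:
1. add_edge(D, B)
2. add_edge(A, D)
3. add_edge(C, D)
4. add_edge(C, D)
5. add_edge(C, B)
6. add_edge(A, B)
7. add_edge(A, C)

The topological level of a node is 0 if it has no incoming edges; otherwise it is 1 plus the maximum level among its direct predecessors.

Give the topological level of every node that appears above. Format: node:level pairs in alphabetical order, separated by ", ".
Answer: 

Op 1: add_edge(D, B). Edges now: 1
Op 2: add_edge(A, D). Edges now: 2
Op 3: add_edge(C, D). Edges now: 3
Op 4: add_edge(C, D) (duplicate, no change). Edges now: 3
Op 5: add_edge(C, B). Edges now: 4
Op 6: add_edge(A, B). Edges now: 5
Op 7: add_edge(A, C). Edges now: 6
Compute levels (Kahn BFS):
  sources (in-degree 0): A
  process A: level=0
    A->B: in-degree(B)=2, level(B)>=1
    A->C: in-degree(C)=0, level(C)=1, enqueue
    A->D: in-degree(D)=1, level(D)>=1
  process C: level=1
    C->B: in-degree(B)=1, level(B)>=2
    C->D: in-degree(D)=0, level(D)=2, enqueue
  process D: level=2
    D->B: in-degree(B)=0, level(B)=3, enqueue
  process B: level=3
All levels: A:0, B:3, C:1, D:2

Answer: A:0, B:3, C:1, D:2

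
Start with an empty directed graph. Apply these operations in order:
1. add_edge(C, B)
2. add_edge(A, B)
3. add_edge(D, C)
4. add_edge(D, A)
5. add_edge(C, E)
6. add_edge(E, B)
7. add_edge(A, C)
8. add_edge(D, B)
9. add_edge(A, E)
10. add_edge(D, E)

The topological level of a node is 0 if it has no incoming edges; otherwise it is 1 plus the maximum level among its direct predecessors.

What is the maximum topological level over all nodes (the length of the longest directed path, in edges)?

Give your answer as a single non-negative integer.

Op 1: add_edge(C, B). Edges now: 1
Op 2: add_edge(A, B). Edges now: 2
Op 3: add_edge(D, C). Edges now: 3
Op 4: add_edge(D, A). Edges now: 4
Op 5: add_edge(C, E). Edges now: 5
Op 6: add_edge(E, B). Edges now: 6
Op 7: add_edge(A, C). Edges now: 7
Op 8: add_edge(D, B). Edges now: 8
Op 9: add_edge(A, E). Edges now: 9
Op 10: add_edge(D, E). Edges now: 10
Compute levels (Kahn BFS):
  sources (in-degree 0): D
  process D: level=0
    D->A: in-degree(A)=0, level(A)=1, enqueue
    D->B: in-degree(B)=3, level(B)>=1
    D->C: in-degree(C)=1, level(C)>=1
    D->E: in-degree(E)=2, level(E)>=1
  process A: level=1
    A->B: in-degree(B)=2, level(B)>=2
    A->C: in-degree(C)=0, level(C)=2, enqueue
    A->E: in-degree(E)=1, level(E)>=2
  process C: level=2
    C->B: in-degree(B)=1, level(B)>=3
    C->E: in-degree(E)=0, level(E)=3, enqueue
  process E: level=3
    E->B: in-degree(B)=0, level(B)=4, enqueue
  process B: level=4
All levels: A:1, B:4, C:2, D:0, E:3
max level = 4

Answer: 4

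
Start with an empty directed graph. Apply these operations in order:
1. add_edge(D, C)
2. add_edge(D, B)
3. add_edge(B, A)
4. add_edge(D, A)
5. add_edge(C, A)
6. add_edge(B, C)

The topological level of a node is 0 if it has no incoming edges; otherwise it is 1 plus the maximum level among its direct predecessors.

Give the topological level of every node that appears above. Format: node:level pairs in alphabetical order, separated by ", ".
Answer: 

Op 1: add_edge(D, C). Edges now: 1
Op 2: add_edge(D, B). Edges now: 2
Op 3: add_edge(B, A). Edges now: 3
Op 4: add_edge(D, A). Edges now: 4
Op 5: add_edge(C, A). Edges now: 5
Op 6: add_edge(B, C). Edges now: 6
Compute levels (Kahn BFS):
  sources (in-degree 0): D
  process D: level=0
    D->A: in-degree(A)=2, level(A)>=1
    D->B: in-degree(B)=0, level(B)=1, enqueue
    D->C: in-degree(C)=1, level(C)>=1
  process B: level=1
    B->A: in-degree(A)=1, level(A)>=2
    B->C: in-degree(C)=0, level(C)=2, enqueue
  process C: level=2
    C->A: in-degree(A)=0, level(A)=3, enqueue
  process A: level=3
All levels: A:3, B:1, C:2, D:0

Answer: A:3, B:1, C:2, D:0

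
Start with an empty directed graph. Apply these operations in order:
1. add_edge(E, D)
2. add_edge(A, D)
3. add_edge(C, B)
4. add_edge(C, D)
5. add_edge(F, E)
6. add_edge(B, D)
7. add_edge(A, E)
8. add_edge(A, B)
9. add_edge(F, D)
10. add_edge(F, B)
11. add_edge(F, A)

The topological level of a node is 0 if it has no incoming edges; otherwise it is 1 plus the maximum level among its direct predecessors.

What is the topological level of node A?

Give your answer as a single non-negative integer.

Op 1: add_edge(E, D). Edges now: 1
Op 2: add_edge(A, D). Edges now: 2
Op 3: add_edge(C, B). Edges now: 3
Op 4: add_edge(C, D). Edges now: 4
Op 5: add_edge(F, E). Edges now: 5
Op 6: add_edge(B, D). Edges now: 6
Op 7: add_edge(A, E). Edges now: 7
Op 8: add_edge(A, B). Edges now: 8
Op 9: add_edge(F, D). Edges now: 9
Op 10: add_edge(F, B). Edges now: 10
Op 11: add_edge(F, A). Edges now: 11
Compute levels (Kahn BFS):
  sources (in-degree 0): C, F
  process C: level=0
    C->B: in-degree(B)=2, level(B)>=1
    C->D: in-degree(D)=4, level(D)>=1
  process F: level=0
    F->A: in-degree(A)=0, level(A)=1, enqueue
    F->B: in-degree(B)=1, level(B)>=1
    F->D: in-degree(D)=3, level(D)>=1
    F->E: in-degree(E)=1, level(E)>=1
  process A: level=1
    A->B: in-degree(B)=0, level(B)=2, enqueue
    A->D: in-degree(D)=2, level(D)>=2
    A->E: in-degree(E)=0, level(E)=2, enqueue
  process B: level=2
    B->D: in-degree(D)=1, level(D)>=3
  process E: level=2
    E->D: in-degree(D)=0, level(D)=3, enqueue
  process D: level=3
All levels: A:1, B:2, C:0, D:3, E:2, F:0
level(A) = 1

Answer: 1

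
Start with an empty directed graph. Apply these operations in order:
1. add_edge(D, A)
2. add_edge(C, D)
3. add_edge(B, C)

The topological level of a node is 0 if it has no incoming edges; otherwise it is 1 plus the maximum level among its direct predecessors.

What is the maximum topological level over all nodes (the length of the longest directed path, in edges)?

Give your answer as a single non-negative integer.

Op 1: add_edge(D, A). Edges now: 1
Op 2: add_edge(C, D). Edges now: 2
Op 3: add_edge(B, C). Edges now: 3
Compute levels (Kahn BFS):
  sources (in-degree 0): B
  process B: level=0
    B->C: in-degree(C)=0, level(C)=1, enqueue
  process C: level=1
    C->D: in-degree(D)=0, level(D)=2, enqueue
  process D: level=2
    D->A: in-degree(A)=0, level(A)=3, enqueue
  process A: level=3
All levels: A:3, B:0, C:1, D:2
max level = 3

Answer: 3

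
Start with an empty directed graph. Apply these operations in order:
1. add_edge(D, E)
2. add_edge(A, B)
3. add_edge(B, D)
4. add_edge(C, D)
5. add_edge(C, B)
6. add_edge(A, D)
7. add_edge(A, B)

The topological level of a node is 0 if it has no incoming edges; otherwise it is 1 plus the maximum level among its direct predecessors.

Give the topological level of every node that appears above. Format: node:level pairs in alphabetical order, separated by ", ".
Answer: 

Answer: A:0, B:1, C:0, D:2, E:3

Derivation:
Op 1: add_edge(D, E). Edges now: 1
Op 2: add_edge(A, B). Edges now: 2
Op 3: add_edge(B, D). Edges now: 3
Op 4: add_edge(C, D). Edges now: 4
Op 5: add_edge(C, B). Edges now: 5
Op 6: add_edge(A, D). Edges now: 6
Op 7: add_edge(A, B) (duplicate, no change). Edges now: 6
Compute levels (Kahn BFS):
  sources (in-degree 0): A, C
  process A: level=0
    A->B: in-degree(B)=1, level(B)>=1
    A->D: in-degree(D)=2, level(D)>=1
  process C: level=0
    C->B: in-degree(B)=0, level(B)=1, enqueue
    C->D: in-degree(D)=1, level(D)>=1
  process B: level=1
    B->D: in-degree(D)=0, level(D)=2, enqueue
  process D: level=2
    D->E: in-degree(E)=0, level(E)=3, enqueue
  process E: level=3
All levels: A:0, B:1, C:0, D:2, E:3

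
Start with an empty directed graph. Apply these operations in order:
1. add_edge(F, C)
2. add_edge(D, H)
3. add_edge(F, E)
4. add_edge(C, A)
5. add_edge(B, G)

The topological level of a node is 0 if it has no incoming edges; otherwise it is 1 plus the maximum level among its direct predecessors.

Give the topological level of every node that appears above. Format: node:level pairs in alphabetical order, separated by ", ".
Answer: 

Answer: A:2, B:0, C:1, D:0, E:1, F:0, G:1, H:1

Derivation:
Op 1: add_edge(F, C). Edges now: 1
Op 2: add_edge(D, H). Edges now: 2
Op 3: add_edge(F, E). Edges now: 3
Op 4: add_edge(C, A). Edges now: 4
Op 5: add_edge(B, G). Edges now: 5
Compute levels (Kahn BFS):
  sources (in-degree 0): B, D, F
  process B: level=0
    B->G: in-degree(G)=0, level(G)=1, enqueue
  process D: level=0
    D->H: in-degree(H)=0, level(H)=1, enqueue
  process F: level=0
    F->C: in-degree(C)=0, level(C)=1, enqueue
    F->E: in-degree(E)=0, level(E)=1, enqueue
  process G: level=1
  process H: level=1
  process C: level=1
    C->A: in-degree(A)=0, level(A)=2, enqueue
  process E: level=1
  process A: level=2
All levels: A:2, B:0, C:1, D:0, E:1, F:0, G:1, H:1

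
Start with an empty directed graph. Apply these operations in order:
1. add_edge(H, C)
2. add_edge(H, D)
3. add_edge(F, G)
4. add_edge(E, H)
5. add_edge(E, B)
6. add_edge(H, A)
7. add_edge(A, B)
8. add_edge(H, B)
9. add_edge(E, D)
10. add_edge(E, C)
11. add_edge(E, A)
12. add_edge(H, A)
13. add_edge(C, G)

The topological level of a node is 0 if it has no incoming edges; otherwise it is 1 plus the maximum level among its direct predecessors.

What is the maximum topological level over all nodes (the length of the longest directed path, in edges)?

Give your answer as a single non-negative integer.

Op 1: add_edge(H, C). Edges now: 1
Op 2: add_edge(H, D). Edges now: 2
Op 3: add_edge(F, G). Edges now: 3
Op 4: add_edge(E, H). Edges now: 4
Op 5: add_edge(E, B). Edges now: 5
Op 6: add_edge(H, A). Edges now: 6
Op 7: add_edge(A, B). Edges now: 7
Op 8: add_edge(H, B). Edges now: 8
Op 9: add_edge(E, D). Edges now: 9
Op 10: add_edge(E, C). Edges now: 10
Op 11: add_edge(E, A). Edges now: 11
Op 12: add_edge(H, A) (duplicate, no change). Edges now: 11
Op 13: add_edge(C, G). Edges now: 12
Compute levels (Kahn BFS):
  sources (in-degree 0): E, F
  process E: level=0
    E->A: in-degree(A)=1, level(A)>=1
    E->B: in-degree(B)=2, level(B)>=1
    E->C: in-degree(C)=1, level(C)>=1
    E->D: in-degree(D)=1, level(D)>=1
    E->H: in-degree(H)=0, level(H)=1, enqueue
  process F: level=0
    F->G: in-degree(G)=1, level(G)>=1
  process H: level=1
    H->A: in-degree(A)=0, level(A)=2, enqueue
    H->B: in-degree(B)=1, level(B)>=2
    H->C: in-degree(C)=0, level(C)=2, enqueue
    H->D: in-degree(D)=0, level(D)=2, enqueue
  process A: level=2
    A->B: in-degree(B)=0, level(B)=3, enqueue
  process C: level=2
    C->G: in-degree(G)=0, level(G)=3, enqueue
  process D: level=2
  process B: level=3
  process G: level=3
All levels: A:2, B:3, C:2, D:2, E:0, F:0, G:3, H:1
max level = 3

Answer: 3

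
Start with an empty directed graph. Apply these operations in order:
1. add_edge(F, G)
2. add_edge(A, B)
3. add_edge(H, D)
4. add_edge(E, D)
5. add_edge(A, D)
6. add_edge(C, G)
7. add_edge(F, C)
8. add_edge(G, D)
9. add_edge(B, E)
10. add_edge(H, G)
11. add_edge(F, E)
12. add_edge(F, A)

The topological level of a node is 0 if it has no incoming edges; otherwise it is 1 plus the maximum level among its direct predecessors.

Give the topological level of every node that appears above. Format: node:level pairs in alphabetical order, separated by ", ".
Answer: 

Answer: A:1, B:2, C:1, D:4, E:3, F:0, G:2, H:0

Derivation:
Op 1: add_edge(F, G). Edges now: 1
Op 2: add_edge(A, B). Edges now: 2
Op 3: add_edge(H, D). Edges now: 3
Op 4: add_edge(E, D). Edges now: 4
Op 5: add_edge(A, D). Edges now: 5
Op 6: add_edge(C, G). Edges now: 6
Op 7: add_edge(F, C). Edges now: 7
Op 8: add_edge(G, D). Edges now: 8
Op 9: add_edge(B, E). Edges now: 9
Op 10: add_edge(H, G). Edges now: 10
Op 11: add_edge(F, E). Edges now: 11
Op 12: add_edge(F, A). Edges now: 12
Compute levels (Kahn BFS):
  sources (in-degree 0): F, H
  process F: level=0
    F->A: in-degree(A)=0, level(A)=1, enqueue
    F->C: in-degree(C)=0, level(C)=1, enqueue
    F->E: in-degree(E)=1, level(E)>=1
    F->G: in-degree(G)=2, level(G)>=1
  process H: level=0
    H->D: in-degree(D)=3, level(D)>=1
    H->G: in-degree(G)=1, level(G)>=1
  process A: level=1
    A->B: in-degree(B)=0, level(B)=2, enqueue
    A->D: in-degree(D)=2, level(D)>=2
  process C: level=1
    C->G: in-degree(G)=0, level(G)=2, enqueue
  process B: level=2
    B->E: in-degree(E)=0, level(E)=3, enqueue
  process G: level=2
    G->D: in-degree(D)=1, level(D)>=3
  process E: level=3
    E->D: in-degree(D)=0, level(D)=4, enqueue
  process D: level=4
All levels: A:1, B:2, C:1, D:4, E:3, F:0, G:2, H:0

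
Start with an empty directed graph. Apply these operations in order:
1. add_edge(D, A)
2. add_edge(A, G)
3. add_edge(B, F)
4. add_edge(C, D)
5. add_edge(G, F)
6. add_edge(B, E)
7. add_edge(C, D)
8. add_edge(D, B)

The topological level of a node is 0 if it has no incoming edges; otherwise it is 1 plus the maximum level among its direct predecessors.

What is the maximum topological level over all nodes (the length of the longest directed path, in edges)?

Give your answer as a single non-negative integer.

Op 1: add_edge(D, A). Edges now: 1
Op 2: add_edge(A, G). Edges now: 2
Op 3: add_edge(B, F). Edges now: 3
Op 4: add_edge(C, D). Edges now: 4
Op 5: add_edge(G, F). Edges now: 5
Op 6: add_edge(B, E). Edges now: 6
Op 7: add_edge(C, D) (duplicate, no change). Edges now: 6
Op 8: add_edge(D, B). Edges now: 7
Compute levels (Kahn BFS):
  sources (in-degree 0): C
  process C: level=0
    C->D: in-degree(D)=0, level(D)=1, enqueue
  process D: level=1
    D->A: in-degree(A)=0, level(A)=2, enqueue
    D->B: in-degree(B)=0, level(B)=2, enqueue
  process A: level=2
    A->G: in-degree(G)=0, level(G)=3, enqueue
  process B: level=2
    B->E: in-degree(E)=0, level(E)=3, enqueue
    B->F: in-degree(F)=1, level(F)>=3
  process G: level=3
    G->F: in-degree(F)=0, level(F)=4, enqueue
  process E: level=3
  process F: level=4
All levels: A:2, B:2, C:0, D:1, E:3, F:4, G:3
max level = 4

Answer: 4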